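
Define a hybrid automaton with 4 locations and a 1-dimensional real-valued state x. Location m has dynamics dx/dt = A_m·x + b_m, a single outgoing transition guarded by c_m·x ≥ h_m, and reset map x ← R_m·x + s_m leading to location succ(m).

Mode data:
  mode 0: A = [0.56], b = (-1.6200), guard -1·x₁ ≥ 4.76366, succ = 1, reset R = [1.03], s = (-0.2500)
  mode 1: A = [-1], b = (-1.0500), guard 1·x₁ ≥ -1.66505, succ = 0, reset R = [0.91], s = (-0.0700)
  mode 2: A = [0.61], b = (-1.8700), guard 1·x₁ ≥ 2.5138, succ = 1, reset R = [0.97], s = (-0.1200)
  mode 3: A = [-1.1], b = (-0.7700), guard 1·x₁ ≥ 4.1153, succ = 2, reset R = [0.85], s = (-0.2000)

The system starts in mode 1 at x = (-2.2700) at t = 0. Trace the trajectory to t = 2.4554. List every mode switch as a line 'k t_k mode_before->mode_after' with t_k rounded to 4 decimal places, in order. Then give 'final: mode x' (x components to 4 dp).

Mode 1: guard c·x = -1.6650 hit at Δt = 0.6849 (t = 0.6849), x⁻ = (-1.6650) → reset → x⁺ = (-1.5852), jump to mode 0
Mode 0: guard c·x = 4.7637 hit at Δt = 0.9578 (t = 1.6427), x⁻ = (-4.7637) → reset → x⁺ = (-5.1566), jump to mode 1
Mode 1: flow for 0.8127 to horizon, guard not reached → x = (-2.8719)

1 0.6849 1->0
2 1.6427 0->1
final: 1 -2.8719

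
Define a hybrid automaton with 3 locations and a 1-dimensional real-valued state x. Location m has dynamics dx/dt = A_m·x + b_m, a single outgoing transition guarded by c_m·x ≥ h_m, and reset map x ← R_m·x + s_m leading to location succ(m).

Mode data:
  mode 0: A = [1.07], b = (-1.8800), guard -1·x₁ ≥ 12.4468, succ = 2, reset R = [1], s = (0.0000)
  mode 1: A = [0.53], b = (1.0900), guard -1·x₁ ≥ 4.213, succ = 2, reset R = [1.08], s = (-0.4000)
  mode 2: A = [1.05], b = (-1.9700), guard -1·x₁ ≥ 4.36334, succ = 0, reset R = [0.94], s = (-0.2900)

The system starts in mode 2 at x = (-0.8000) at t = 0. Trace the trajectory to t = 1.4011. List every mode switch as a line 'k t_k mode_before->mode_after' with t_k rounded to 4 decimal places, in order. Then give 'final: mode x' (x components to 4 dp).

1 0.8062 2->0
final: 0 -9.8633

Mode 2: guard c·x = 4.3633 hit at Δt = 0.8062 (t = 0.8062), x⁻ = (-4.3633) → reset → x⁺ = (-4.3915), jump to mode 0
Mode 0: flow for 0.5949 to horizon, guard not reached → x = (-9.8633)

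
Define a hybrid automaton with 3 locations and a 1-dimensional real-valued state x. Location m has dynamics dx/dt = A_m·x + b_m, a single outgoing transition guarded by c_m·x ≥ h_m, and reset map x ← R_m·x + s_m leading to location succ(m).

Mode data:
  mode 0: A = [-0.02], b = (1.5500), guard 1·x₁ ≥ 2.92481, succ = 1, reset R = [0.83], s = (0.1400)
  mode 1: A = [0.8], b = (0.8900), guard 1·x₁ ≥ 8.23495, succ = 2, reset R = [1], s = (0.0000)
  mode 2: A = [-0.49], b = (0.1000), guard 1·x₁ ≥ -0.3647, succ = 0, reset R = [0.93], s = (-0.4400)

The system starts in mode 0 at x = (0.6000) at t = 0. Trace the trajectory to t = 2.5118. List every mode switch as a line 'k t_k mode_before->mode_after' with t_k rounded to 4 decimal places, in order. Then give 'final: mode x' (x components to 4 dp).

Mode 0: guard c·x = 2.9248 hit at Δt = 1.5349 (t = 1.5349), x⁻ = (2.9248) → reset → x⁺ = (2.5676), jump to mode 1
Mode 1: flow for 0.9769 to horizon, guard not reached → x = (6.9277)

1 1.5349 0->1
final: 1 6.9277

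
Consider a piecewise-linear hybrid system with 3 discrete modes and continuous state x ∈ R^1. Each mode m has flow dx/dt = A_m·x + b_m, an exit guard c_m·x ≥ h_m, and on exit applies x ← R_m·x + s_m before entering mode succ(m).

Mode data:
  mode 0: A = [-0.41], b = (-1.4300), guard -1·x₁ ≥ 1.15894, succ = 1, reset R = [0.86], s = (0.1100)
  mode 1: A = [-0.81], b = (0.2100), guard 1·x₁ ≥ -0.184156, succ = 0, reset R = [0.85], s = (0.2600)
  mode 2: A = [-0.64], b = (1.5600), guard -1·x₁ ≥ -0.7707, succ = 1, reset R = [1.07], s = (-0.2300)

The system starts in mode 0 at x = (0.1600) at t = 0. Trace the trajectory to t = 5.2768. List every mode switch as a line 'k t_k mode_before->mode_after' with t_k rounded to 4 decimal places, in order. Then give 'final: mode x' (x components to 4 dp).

1 1.0945 0->1
2 2.2667 1->0
3 3.3231 0->1
4 4.4953 1->0
final: 0 -0.8811

Mode 0: guard c·x = 1.1589 hit at Δt = 1.0945 (t = 1.0945), x⁻ = (-1.1589) → reset → x⁺ = (-0.8867), jump to mode 1
Mode 1: guard c·x = -0.1842 hit at Δt = 1.1722 (t = 2.2667), x⁻ = (-0.1842) → reset → x⁺ = (0.1035), jump to mode 0
Mode 0: guard c·x = 1.1589 hit at Δt = 1.0564 (t = 3.3231), x⁻ = (-1.1589) → reset → x⁺ = (-0.8867), jump to mode 1
Mode 1: guard c·x = -0.1842 hit at Δt = 1.1722 (t = 4.4953), x⁻ = (-0.1842) → reset → x⁺ = (0.1035), jump to mode 0
Mode 0: flow for 0.7815 to horizon, guard not reached → x = (-0.8811)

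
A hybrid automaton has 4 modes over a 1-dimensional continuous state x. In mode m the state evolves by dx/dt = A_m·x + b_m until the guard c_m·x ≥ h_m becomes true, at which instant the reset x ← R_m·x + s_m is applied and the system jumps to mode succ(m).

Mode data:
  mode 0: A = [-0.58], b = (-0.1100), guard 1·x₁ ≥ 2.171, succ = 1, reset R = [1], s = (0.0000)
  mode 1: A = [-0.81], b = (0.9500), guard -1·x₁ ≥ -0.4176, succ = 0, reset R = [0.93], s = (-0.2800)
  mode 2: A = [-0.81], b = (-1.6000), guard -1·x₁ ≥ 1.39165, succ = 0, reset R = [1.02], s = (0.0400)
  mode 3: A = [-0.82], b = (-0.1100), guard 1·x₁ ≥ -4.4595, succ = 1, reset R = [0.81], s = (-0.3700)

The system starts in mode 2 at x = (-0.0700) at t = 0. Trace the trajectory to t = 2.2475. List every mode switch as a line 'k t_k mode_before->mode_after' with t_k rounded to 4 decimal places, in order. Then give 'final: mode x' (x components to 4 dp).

Mode 2: guard c·x = 1.3917 hit at Δt = 1.4606 (t = 1.4606), x⁻ = (-1.3917) → reset → x⁺ = (-1.3795), jump to mode 0
Mode 0: flow for 0.7869 to horizon, guard not reached → x = (-0.9435)

1 1.4606 2->0
final: 0 -0.9435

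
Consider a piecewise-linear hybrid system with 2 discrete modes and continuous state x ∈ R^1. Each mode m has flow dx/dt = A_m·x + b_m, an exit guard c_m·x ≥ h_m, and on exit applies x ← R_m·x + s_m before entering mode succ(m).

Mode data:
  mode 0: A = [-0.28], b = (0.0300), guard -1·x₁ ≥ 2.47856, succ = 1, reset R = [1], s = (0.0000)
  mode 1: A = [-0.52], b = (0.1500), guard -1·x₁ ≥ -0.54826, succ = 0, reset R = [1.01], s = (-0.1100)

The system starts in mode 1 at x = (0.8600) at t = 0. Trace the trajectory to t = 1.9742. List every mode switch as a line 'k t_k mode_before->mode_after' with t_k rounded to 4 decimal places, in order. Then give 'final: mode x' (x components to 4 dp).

Mode 1: guard c·x = -0.5483 hit at Δt = 1.5162 (t = 1.5162), x⁻ = (0.5483) → reset → x⁺ = (0.4437), jump to mode 0
Mode 0: flow for 0.4580 to horizon, guard not reached → x = (0.4032)

1 1.5162 1->0
final: 0 0.4032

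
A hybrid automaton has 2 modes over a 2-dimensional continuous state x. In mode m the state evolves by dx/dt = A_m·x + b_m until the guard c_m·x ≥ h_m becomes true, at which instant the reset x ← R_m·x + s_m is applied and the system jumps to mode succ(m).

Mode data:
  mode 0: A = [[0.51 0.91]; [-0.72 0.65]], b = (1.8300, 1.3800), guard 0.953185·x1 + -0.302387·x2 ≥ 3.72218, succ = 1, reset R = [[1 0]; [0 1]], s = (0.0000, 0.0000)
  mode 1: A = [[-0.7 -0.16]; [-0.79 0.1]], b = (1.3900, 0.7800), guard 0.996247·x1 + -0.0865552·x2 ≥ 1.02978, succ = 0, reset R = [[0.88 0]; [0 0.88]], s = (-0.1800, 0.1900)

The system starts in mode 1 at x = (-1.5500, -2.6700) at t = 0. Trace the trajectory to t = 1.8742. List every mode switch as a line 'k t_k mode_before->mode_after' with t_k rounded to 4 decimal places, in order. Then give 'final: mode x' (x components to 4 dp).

1 1.3489 1->0
final: 0 1.1350 -1.4137

Mode 1: guard c·x = 1.0298 hit at Δt = 1.3489 (t = 1.3489), x⁻ = (0.8817, -1.7495) → reset → x⁺ = (0.5959, -1.3496), jump to mode 0
Mode 0: flow for 0.5253 to horizon, guard not reached → x = (1.1350, -1.4137)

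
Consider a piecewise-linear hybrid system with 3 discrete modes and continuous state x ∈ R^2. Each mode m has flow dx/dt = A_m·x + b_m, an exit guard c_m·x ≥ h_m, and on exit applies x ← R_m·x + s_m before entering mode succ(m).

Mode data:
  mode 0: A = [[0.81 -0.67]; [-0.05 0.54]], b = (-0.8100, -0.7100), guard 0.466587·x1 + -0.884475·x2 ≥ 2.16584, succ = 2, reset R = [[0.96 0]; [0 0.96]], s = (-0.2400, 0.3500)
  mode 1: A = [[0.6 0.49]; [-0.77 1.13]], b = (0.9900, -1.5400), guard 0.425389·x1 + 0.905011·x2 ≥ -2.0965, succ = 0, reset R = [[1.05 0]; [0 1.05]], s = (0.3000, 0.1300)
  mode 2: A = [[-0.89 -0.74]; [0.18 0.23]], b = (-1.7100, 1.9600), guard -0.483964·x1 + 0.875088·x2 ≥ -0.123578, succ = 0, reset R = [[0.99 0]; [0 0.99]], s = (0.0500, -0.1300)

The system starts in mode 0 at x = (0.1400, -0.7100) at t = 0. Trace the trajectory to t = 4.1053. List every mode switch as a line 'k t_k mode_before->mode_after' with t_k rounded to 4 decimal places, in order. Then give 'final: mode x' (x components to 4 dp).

Mode 0: guard c·x = 2.1658 hit at Δt = 1.0308 (t = 1.0308), x⁻ = (0.4160, -2.2293) → reset → x⁺ = (0.1593, -1.7901), jump to mode 2
Mode 2: guard c·x = -0.1236 hit at Δt = 0.8236 (t = 1.8544), x⁻ = (-0.4777, -0.4054) → reset → x⁺ = (-0.4229, -0.5314), jump to mode 0
Mode 0: guard c·x = 2.1658 hit at Δt = 1.6731 (t = 3.5275), x⁻ = (-1.2690, -3.1182) → reset → x⁺ = (-1.4583, -2.6435), jump to mode 2
Mode 2: flow for 0.5778 to horizon, guard not reached → x = (-0.8853, -1.9335)

1 1.0308 0->2
2 1.8544 2->0
3 3.5275 0->2
final: 2 -0.8853 -1.9335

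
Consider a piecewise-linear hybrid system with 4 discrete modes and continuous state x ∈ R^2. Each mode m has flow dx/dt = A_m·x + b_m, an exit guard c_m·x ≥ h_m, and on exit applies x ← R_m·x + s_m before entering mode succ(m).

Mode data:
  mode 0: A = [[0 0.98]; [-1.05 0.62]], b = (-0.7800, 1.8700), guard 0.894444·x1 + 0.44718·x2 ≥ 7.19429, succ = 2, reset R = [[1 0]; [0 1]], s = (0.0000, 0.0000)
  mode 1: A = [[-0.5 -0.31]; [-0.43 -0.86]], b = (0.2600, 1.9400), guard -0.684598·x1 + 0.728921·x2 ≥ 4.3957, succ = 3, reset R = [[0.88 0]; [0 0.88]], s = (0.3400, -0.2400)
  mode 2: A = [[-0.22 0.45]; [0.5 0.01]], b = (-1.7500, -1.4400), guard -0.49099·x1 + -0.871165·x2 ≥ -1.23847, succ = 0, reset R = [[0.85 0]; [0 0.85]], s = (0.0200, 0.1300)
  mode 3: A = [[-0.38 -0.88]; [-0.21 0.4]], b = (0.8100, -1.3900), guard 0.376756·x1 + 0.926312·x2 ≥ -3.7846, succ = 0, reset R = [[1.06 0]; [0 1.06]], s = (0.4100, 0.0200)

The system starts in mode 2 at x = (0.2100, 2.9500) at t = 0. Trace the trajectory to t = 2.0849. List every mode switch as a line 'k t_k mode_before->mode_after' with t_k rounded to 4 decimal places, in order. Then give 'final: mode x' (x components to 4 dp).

Mode 2: guard c·x = -1.2385 hit at Δt = 0.8959 (t = 0.8959), x⁻ = (-0.4077, 1.6514) → reset → x⁺ = (-0.3265, 1.5337), jump to mode 0
Mode 0: flow for 1.1890 to horizon, guard not reached → x = (2.8014, 5.2402)

1 0.8959 2->0
final: 0 2.8014 5.2402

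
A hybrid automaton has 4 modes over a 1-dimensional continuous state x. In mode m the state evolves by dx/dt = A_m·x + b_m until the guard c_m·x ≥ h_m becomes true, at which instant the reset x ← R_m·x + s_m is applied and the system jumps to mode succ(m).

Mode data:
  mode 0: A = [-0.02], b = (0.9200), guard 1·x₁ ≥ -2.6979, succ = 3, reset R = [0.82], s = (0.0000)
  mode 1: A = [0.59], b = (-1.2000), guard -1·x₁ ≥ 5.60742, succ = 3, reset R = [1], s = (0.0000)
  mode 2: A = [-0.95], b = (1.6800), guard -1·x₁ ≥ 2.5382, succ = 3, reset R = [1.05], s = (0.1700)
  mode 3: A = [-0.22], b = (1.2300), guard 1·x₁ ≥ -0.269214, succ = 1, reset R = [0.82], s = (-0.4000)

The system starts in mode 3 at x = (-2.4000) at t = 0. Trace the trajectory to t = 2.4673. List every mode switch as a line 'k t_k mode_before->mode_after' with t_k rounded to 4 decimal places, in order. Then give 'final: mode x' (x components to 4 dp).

Mode 3: guard c·x = -0.2692 hit at Δt = 1.4097 (t = 1.4097), x⁻ = (-0.2692) → reset → x⁺ = (-0.6208), jump to mode 1
Mode 1: flow for 1.0576 to horizon, guard not reached → x = (-2.9206)

1 1.4097 3->1
final: 1 -2.9206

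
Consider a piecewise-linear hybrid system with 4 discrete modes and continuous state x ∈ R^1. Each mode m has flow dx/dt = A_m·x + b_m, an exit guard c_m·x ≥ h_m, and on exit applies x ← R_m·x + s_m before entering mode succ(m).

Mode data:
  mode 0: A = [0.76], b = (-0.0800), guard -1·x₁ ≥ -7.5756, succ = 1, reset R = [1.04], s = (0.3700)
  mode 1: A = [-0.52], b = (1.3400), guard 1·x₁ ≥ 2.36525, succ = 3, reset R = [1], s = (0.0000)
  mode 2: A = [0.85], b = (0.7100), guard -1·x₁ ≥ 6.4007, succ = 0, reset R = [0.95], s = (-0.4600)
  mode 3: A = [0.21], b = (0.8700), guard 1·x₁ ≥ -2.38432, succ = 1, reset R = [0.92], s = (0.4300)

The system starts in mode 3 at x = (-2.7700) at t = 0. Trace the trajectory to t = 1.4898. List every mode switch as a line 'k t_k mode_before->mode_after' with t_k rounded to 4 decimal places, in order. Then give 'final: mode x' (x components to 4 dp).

1 1.1790 3->1
final: 1 -1.1158

Mode 3: guard c·x = -2.3843 hit at Δt = 1.1790 (t = 1.1790), x⁻ = (-2.3843) → reset → x⁺ = (-1.7636), jump to mode 1
Mode 1: flow for 0.3108 to horizon, guard not reached → x = (-1.1158)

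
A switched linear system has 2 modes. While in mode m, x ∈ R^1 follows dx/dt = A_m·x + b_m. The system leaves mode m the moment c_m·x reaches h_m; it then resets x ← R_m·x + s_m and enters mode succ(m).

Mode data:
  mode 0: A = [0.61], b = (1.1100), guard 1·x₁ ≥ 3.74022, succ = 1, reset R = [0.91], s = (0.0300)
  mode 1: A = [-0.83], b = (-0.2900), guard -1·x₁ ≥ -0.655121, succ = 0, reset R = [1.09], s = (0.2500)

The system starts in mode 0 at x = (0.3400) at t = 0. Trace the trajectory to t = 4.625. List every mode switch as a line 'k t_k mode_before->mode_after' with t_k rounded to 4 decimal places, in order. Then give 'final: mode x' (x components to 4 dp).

1 1.5502 0->1
2 3.1478 1->0
3 4.2819 0->1
final: 1 2.4960

Mode 0: guard c·x = 3.7402 hit at Δt = 1.5502 (t = 1.5502), x⁻ = (3.7402) → reset → x⁺ = (3.4336), jump to mode 1
Mode 1: guard c·x = -0.6551 hit at Δt = 1.5976 (t = 3.1478), x⁻ = (0.6551) → reset → x⁺ = (0.9641), jump to mode 0
Mode 0: guard c·x = 3.7402 hit at Δt = 1.1341 (t = 4.2819), x⁻ = (3.7402) → reset → x⁺ = (3.4336), jump to mode 1
Mode 1: flow for 0.3431 to horizon, guard not reached → x = (2.4960)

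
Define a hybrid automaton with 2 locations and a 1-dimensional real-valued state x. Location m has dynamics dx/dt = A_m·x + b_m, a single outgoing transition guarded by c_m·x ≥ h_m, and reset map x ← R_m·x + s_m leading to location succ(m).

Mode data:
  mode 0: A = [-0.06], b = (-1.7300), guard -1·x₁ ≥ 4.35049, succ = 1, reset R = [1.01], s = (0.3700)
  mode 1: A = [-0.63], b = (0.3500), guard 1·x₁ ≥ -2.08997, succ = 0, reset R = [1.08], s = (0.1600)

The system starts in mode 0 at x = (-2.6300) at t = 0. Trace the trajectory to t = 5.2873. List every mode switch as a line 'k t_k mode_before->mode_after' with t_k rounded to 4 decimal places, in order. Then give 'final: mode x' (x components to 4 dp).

Mode 0: guard c·x = 4.3505 hit at Δt = 1.1319 (t = 1.1319), x⁻ = (-4.3505) → reset → x⁺ = (-4.0240), jump to mode 1
Mode 1: guard c·x = -2.0900 hit at Δt = 0.8710 (t = 2.0029), x⁻ = (-2.0900) → reset → x⁺ = (-2.0972), jump to mode 0
Mode 0: guard c·x = 4.3505 hit at Δt = 1.4674 (t = 3.4703), x⁻ = (-4.3505) → reset → x⁺ = (-4.0240), jump to mode 1
Mode 1: guard c·x = -2.0900 hit at Δt = 0.8710 (t = 4.3413), x⁻ = (-2.0900) → reset → x⁺ = (-2.0972), jump to mode 0
Mode 0: flow for 0.9460 to horizon, guard not reached → x = (-3.5724)

1 1.1319 0->1
2 2.0029 1->0
3 3.4703 0->1
4 4.3413 1->0
final: 0 -3.5724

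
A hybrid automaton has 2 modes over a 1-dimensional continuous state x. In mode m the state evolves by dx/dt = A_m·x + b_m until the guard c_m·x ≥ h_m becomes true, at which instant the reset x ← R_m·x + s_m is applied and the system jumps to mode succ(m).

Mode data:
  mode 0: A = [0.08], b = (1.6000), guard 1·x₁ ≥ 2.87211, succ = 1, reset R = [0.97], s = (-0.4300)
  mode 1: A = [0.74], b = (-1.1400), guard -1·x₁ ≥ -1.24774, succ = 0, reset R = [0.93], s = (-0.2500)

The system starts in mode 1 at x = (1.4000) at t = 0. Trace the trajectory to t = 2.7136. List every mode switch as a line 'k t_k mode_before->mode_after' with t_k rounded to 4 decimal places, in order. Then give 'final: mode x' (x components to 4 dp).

1 0.9919 1->0
2 2.1128 0->1
final: 1 2.8125

Mode 1: guard c·x = -1.2477 hit at Δt = 0.9919 (t = 0.9919), x⁻ = (1.2477) → reset → x⁺ = (0.9104), jump to mode 0
Mode 0: guard c·x = 2.8721 hit at Δt = 1.1209 (t = 2.1128), x⁻ = (2.8721) → reset → x⁺ = (2.3559), jump to mode 1
Mode 1: flow for 0.6008 to horizon, guard not reached → x = (2.8125)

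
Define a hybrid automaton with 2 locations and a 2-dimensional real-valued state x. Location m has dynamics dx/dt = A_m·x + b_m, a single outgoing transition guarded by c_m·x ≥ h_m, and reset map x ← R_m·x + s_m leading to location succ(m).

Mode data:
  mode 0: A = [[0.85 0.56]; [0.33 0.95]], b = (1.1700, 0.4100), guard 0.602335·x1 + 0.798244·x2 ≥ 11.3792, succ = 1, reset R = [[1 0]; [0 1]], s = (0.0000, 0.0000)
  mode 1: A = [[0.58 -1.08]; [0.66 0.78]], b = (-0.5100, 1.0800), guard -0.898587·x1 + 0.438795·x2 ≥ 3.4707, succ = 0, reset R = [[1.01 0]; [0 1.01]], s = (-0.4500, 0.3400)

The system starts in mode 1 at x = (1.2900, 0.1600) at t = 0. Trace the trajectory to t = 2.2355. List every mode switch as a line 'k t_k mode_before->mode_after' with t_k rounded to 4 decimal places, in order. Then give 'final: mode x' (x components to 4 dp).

1 1.3407 1->0
final: 0 1.2005 10.0870

Mode 1: guard c·x = 3.4707 hit at Δt = 1.3407 (t = 1.3407), x⁻ = (-1.9370, 3.9429) → reset → x⁺ = (-2.4064, 4.3224), jump to mode 0
Mode 0: flow for 0.8948 to horizon, guard not reached → x = (1.2005, 10.0870)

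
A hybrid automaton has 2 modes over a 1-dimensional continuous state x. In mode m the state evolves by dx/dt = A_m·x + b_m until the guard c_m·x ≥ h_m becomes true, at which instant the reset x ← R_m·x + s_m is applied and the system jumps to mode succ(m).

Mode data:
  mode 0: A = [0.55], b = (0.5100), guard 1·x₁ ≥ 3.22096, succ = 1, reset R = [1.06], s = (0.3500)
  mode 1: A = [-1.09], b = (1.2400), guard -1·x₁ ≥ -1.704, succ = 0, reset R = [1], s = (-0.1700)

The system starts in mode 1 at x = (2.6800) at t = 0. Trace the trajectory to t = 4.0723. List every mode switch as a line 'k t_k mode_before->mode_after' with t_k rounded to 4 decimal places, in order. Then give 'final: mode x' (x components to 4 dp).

1 0.9191 1->0
2 1.8682 0->1
3 3.2757 1->0
final: 0 2.8872

Mode 1: guard c·x = -1.7040 hit at Δt = 0.9191 (t = 0.9191), x⁻ = (1.7040) → reset → x⁺ = (1.5340), jump to mode 0
Mode 0: guard c·x = 3.2210 hit at Δt = 0.9491 (t = 1.8682), x⁻ = (3.2210) → reset → x⁺ = (3.7642), jump to mode 1
Mode 1: guard c·x = -1.7040 hit at Δt = 1.4075 (t = 3.2757), x⁻ = (1.7040) → reset → x⁺ = (1.5340), jump to mode 0
Mode 0: flow for 0.7966 to horizon, guard not reached → x = (2.8872)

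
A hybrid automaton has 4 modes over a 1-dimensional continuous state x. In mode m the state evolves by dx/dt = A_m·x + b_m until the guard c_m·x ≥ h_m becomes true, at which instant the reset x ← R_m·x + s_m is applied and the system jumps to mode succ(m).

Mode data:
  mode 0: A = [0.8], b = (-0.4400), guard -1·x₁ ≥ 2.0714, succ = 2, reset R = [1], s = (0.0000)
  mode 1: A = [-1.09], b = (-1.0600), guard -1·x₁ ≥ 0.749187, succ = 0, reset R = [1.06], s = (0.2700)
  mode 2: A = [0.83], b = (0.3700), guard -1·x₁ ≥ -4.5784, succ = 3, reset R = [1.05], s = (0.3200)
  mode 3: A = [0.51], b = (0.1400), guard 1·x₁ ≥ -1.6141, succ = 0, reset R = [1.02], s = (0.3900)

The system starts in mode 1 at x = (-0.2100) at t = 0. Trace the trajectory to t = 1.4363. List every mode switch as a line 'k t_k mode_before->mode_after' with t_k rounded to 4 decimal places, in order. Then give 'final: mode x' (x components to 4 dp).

Mode 1: guard c·x = 0.7492 hit at Δt = 1.1267 (t = 1.1267), x⁻ = (-0.7492) → reset → x⁺ = (-0.5241), jump to mode 0
Mode 0: flow for 0.3096 to horizon, guard not reached → x = (-0.8260)

1 1.1267 1->0
final: 0 -0.8260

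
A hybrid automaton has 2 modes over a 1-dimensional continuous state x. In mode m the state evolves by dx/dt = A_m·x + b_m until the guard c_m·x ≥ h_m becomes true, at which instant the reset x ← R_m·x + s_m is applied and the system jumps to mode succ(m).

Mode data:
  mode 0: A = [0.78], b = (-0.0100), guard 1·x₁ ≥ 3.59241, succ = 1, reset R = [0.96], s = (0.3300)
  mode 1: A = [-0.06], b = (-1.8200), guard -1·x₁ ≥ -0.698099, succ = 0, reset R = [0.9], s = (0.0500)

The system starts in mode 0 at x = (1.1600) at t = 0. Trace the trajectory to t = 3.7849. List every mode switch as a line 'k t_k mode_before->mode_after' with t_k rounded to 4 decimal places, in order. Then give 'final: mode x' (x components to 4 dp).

Mode 0: guard c·x = 3.5924 hit at Δt = 1.4589 (t = 1.4589), x⁻ = (3.5924) → reset → x⁺ = (3.7787), jump to mode 1
Mode 1: guard c·x = -0.6981 hit at Δt = 1.5775 (t = 3.0364), x⁻ = (0.6981) → reset → x⁺ = (0.6783), jump to mode 0
Mode 0: flow for 0.7485 to horizon, guard not reached → x = (1.2059)

1 1.4589 0->1
2 3.0364 1->0
final: 0 1.2059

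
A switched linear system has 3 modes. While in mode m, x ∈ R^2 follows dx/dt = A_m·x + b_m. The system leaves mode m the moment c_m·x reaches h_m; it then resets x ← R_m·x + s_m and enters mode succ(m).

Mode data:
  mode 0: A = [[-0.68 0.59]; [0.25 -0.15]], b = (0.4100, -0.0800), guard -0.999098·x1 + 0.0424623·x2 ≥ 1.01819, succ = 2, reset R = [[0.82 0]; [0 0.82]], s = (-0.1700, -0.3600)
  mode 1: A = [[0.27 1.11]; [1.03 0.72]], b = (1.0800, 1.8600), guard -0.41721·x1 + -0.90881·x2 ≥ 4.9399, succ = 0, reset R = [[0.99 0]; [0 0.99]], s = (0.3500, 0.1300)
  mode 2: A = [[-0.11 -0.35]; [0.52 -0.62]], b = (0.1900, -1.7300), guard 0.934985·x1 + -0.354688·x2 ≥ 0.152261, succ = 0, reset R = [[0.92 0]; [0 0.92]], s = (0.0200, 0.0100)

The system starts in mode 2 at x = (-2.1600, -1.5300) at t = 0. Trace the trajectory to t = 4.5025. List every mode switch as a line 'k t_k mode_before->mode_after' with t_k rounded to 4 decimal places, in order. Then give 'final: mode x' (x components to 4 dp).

Mode 2: guard c·x = 0.1523 hit at Δt = 1.1001 (t = 1.1001), x⁻ = (-0.8862, -2.7655) → reset → x⁺ = (-0.7953, -2.5343), jump to mode 0
Mode 0: guard c·x = 1.0182 hit at Δt = 0.8142 (t = 1.9143), x⁻ = (-1.1250, -2.4920) → reset → x⁺ = (-1.0925, -2.4035), jump to mode 2
Mode 2: guard c·x = 0.1523 hit at Δt = 0.2412 (t = 2.1554), x⁻ = (-0.8112, -2.5677) → reset → x⁺ = (-0.7263, -2.3523), jump to mode 0
Mode 0: guard c·x = 1.0182 hit at Δt = 1.2477 (t = 3.4031), x⁻ = (-1.1175, -2.3142) → reset → x⁺ = (-1.0863, -2.2576), jump to mode 2
Mode 2: guard c·x = 0.1523 hit at Δt = 0.2797 (t = 3.6828), x⁻ = (-0.7727, -2.4661) → reset → x⁺ = (-0.6908, -2.2588), jump to mode 0
Mode 0: flow for 0.8197 to horizon, guard not reached → x = (-0.9662, -2.2222)

1 1.1001 2->0
2 1.9143 0->2
3 2.1554 2->0
4 3.4031 0->2
5 3.6828 2->0
final: 0 -0.9662 -2.2222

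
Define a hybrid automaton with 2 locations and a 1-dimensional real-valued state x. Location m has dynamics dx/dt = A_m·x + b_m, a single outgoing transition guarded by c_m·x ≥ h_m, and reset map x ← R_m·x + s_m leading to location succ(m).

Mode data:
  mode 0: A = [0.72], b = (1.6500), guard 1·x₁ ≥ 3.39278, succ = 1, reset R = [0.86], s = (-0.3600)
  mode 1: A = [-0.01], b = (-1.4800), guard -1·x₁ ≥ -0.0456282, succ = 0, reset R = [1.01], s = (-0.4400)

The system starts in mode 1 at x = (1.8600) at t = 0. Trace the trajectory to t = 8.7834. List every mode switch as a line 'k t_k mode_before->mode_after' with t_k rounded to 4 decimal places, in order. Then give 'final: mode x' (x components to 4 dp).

Mode 1: guard c·x = -0.0456 hit at Δt = 1.2181 (t = 1.2181), x⁻ = (0.0456) → reset → x⁺ = (-0.3939), jump to mode 0
Mode 0: guard c·x = 3.3928 hit at Δt = 1.5237 (t = 2.7418), x⁻ = (3.3928) → reset → x⁺ = (2.5578), jump to mode 1
Mode 1: guard c·x = -0.0456 hit at Δt = 1.6826 (t = 4.4244), x⁻ = (0.0456) → reset → x⁺ = (-0.3939), jump to mode 0
Mode 0: guard c·x = 3.3928 hit at Δt = 1.5237 (t = 5.9481), x⁻ = (3.3928) → reset → x⁺ = (2.5578), jump to mode 1
Mode 1: guard c·x = -0.0456 hit at Δt = 1.6826 (t = 7.6308), x⁻ = (0.0456) → reset → x⁺ = (-0.3939), jump to mode 0
Mode 0: flow for 1.1526 to horizon, guard not reached → x = (2.0599)

1 1.2181 1->0
2 2.7418 0->1
3 4.4244 1->0
4 5.9481 0->1
5 7.6308 1->0
final: 0 2.0599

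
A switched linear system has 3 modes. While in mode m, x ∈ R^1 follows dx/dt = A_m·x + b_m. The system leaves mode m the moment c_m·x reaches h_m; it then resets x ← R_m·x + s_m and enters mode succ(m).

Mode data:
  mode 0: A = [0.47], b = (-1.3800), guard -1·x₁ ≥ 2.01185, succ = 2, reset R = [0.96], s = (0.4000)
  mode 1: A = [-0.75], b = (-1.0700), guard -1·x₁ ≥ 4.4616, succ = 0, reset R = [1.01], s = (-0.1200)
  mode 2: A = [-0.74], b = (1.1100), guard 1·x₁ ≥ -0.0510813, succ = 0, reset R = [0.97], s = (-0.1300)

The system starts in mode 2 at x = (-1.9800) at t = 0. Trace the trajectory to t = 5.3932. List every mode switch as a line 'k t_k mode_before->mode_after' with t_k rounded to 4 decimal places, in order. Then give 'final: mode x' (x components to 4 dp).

1 1.0920 2->0
2 2.0761 0->2
3 2.9816 2->0
4 3.9657 0->2
5 4.8712 2->0
final: 0 -1.0459

Mode 2: guard c·x = -0.0511 hit at Δt = 1.0920 (t = 1.0920), x⁻ = (-0.0511) → reset → x⁺ = (-0.1795), jump to mode 0
Mode 0: guard c·x = 2.0118 hit at Δt = 0.9841 (t = 2.0761), x⁻ = (-2.0118) → reset → x⁺ = (-1.5314), jump to mode 2
Mode 2: guard c·x = -0.0511 hit at Δt = 0.9055 (t = 2.9816), x⁻ = (-0.0511) → reset → x⁺ = (-0.1795), jump to mode 0
Mode 0: guard c·x = 2.0118 hit at Δt = 0.9841 (t = 3.9657), x⁻ = (-2.0118) → reset → x⁺ = (-1.5314), jump to mode 2
Mode 2: guard c·x = -0.0511 hit at Δt = 0.9055 (t = 4.8712), x⁻ = (-0.0511) → reset → x⁺ = (-0.1795), jump to mode 0
Mode 0: flow for 0.5220 to horizon, guard not reached → x = (-1.0459)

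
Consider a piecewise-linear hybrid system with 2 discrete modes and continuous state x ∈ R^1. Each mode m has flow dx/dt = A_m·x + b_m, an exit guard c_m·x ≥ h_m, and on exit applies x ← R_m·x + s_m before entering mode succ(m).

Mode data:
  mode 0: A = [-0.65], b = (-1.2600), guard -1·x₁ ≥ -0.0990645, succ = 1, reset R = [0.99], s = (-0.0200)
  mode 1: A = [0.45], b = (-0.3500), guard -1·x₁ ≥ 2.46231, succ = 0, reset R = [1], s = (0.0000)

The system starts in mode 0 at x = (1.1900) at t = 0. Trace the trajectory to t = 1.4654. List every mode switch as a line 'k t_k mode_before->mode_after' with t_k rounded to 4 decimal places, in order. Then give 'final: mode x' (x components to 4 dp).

Mode 0: guard c·x = -0.0991 hit at Δt = 0.6597 (t = 0.6597), x⁻ = (0.0991) → reset → x⁺ = (0.0781), jump to mode 1
Mode 1: flow for 0.8057 to horizon, guard not reached → x = (-0.2277)

1 0.6597 0->1
final: 1 -0.2277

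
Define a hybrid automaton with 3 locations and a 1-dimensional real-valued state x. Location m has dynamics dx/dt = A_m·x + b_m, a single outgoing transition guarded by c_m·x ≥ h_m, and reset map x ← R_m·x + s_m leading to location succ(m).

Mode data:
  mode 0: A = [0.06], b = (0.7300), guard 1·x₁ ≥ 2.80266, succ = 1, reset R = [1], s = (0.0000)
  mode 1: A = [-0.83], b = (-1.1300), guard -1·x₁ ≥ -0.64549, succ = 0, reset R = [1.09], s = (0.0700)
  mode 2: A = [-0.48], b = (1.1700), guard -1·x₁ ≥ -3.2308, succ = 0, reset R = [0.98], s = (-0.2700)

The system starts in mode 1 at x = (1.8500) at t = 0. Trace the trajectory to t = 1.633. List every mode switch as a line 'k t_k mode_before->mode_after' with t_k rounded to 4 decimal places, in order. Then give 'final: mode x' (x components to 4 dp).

1 0.5664 1->0
final: 0 1.6288

Mode 1: guard c·x = -0.6455 hit at Δt = 0.5664 (t = 0.5664), x⁻ = (0.6455) → reset → x⁺ = (0.7736), jump to mode 0
Mode 0: flow for 1.0666 to horizon, guard not reached → x = (1.6288)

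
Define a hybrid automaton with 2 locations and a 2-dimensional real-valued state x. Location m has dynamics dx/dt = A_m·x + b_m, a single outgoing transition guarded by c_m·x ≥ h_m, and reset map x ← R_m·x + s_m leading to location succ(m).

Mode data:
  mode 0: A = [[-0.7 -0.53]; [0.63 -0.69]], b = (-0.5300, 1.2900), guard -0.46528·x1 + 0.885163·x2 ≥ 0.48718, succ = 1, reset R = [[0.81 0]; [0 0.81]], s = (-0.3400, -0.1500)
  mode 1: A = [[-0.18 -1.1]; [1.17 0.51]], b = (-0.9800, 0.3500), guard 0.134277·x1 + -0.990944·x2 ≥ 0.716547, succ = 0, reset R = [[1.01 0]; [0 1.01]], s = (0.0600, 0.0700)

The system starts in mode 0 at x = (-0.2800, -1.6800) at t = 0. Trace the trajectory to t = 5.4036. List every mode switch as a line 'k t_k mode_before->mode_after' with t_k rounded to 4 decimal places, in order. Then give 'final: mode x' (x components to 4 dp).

Mode 0: guard c·x = 0.4872 hit at Δt = 1.3547 (t = 1.3547), x⁻ = (-0.4096, 0.3351) → reset → x⁺ = (-0.6717, 0.1214), jump to mode 1
Mode 1: guard c·x = 0.7165 hit at Δt = 1.0145 (t = 2.3692), x⁻ = (-1.1613, -0.8805) → reset → x⁺ = (-1.1129, -0.8193), jump to mode 0
Mode 0: guard c·x = 0.4872 hit at Δt = 1.0022 (t = 3.3714), x⁻ = (-0.8342, 0.1119) → reset → x⁺ = (-1.0157, -0.0594), jump to mode 1
Mode 1: guard c·x = 0.7165 hit at Δt = 0.6692 (t = 4.0406), x⁻ = (-1.2097, -0.8870) → reset → x⁺ = (-1.1618, -0.8259), jump to mode 0
Mode 0: guard c·x = 0.4872 hit at Δt = 1.0133 (t = 5.0539), x⁻ = (-0.8527, 0.1022) → reset → x⁺ = (-1.0307, -0.0672), jump to mode 1
Mode 1: flow for 0.3497 to horizon, guard not reached → x = (-1.2067, -0.4522)

1 1.3547 0->1
2 2.3692 1->0
3 3.3714 0->1
4 4.0406 1->0
5 5.0539 0->1
final: 1 -1.2067 -0.4522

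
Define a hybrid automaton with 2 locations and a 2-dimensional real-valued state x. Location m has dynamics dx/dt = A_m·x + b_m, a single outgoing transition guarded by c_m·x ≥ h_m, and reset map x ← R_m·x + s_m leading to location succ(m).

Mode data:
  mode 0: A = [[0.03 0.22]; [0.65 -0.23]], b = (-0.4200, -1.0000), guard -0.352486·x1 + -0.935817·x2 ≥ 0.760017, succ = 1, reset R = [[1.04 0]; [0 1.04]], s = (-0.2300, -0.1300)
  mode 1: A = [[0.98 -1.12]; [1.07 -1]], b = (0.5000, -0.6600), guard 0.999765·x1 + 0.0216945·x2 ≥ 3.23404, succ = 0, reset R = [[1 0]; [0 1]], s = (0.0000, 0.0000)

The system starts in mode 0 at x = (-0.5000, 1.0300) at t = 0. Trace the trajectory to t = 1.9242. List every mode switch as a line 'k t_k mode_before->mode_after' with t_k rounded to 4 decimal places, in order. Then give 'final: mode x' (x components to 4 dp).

Mode 0: guard c·x = 0.7600 hit at Δt = 1.0106 (t = 1.0106), x⁻ = (-0.8851, -0.4788) → reset → x⁺ = (-1.1505, -0.6279), jump to mode 1
Mode 1: flow for 0.9136 to horizon, guard not reached → x = (-0.4750, -1.1981)

1 1.0106 0->1
final: 1 -0.4750 -1.1981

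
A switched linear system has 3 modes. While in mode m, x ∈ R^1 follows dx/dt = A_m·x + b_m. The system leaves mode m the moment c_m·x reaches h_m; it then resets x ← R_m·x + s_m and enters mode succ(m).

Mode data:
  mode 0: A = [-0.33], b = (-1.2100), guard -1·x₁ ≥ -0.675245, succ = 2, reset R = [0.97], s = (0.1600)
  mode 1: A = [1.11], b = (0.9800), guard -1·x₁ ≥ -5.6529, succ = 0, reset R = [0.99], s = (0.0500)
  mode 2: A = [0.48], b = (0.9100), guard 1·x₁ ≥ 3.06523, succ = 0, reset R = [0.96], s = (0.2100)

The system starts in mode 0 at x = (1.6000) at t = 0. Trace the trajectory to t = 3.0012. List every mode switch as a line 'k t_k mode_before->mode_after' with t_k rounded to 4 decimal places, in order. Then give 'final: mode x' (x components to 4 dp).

1 0.5851 0->2
2 1.8442 2->0
final: 0 0.9883

Mode 0: guard c·x = -0.6752 hit at Δt = 0.5851 (t = 0.5851), x⁻ = (0.6752) → reset → x⁺ = (0.8150), jump to mode 2
Mode 2: guard c·x = 3.0652 hit at Δt = 1.2591 (t = 1.8442), x⁻ = (3.0652) → reset → x⁺ = (3.1526), jump to mode 0
Mode 0: flow for 1.1570 to horizon, guard not reached → x = (0.9883)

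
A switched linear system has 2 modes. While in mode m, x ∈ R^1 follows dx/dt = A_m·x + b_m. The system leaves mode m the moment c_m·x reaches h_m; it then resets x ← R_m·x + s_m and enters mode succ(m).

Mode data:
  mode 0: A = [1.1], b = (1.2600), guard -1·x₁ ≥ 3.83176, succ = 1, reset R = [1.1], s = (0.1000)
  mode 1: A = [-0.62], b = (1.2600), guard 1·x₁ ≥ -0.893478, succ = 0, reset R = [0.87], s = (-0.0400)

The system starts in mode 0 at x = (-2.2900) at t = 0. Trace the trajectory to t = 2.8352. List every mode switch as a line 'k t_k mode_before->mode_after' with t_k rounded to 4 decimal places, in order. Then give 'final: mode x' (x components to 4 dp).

Mode 0: guard c·x = 3.8318 hit at Δt = 0.7756 (t = 0.7756), x⁻ = (-3.8318) → reset → x⁺ = (-4.1149), jump to mode 1
Mode 1: guard c·x = -0.8935 hit at Δt = 1.1975 (t = 1.9731), x⁻ = (-0.8935) → reset → x⁺ = (-0.8173), jump to mode 0
Mode 0: flow for 0.8621 to horizon, guard not reached → x = (-0.2984)

1 0.7756 0->1
2 1.9731 1->0
final: 0 -0.2984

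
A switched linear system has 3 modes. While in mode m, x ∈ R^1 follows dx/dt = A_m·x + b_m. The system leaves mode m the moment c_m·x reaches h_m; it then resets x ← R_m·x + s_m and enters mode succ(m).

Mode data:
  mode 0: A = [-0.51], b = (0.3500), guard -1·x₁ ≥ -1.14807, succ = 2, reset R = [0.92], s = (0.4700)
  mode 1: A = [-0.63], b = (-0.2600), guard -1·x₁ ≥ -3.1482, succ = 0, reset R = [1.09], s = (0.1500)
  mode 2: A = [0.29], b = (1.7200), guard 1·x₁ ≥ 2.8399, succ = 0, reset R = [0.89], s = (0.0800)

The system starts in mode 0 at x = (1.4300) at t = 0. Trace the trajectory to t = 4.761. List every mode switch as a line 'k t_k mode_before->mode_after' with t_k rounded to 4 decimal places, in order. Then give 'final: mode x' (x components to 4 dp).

Mode 0: guard c·x = -1.1481 hit at Δt = 0.9344 (t = 0.9344), x⁻ = (1.1481) → reset → x⁺ = (1.5262), jump to mode 2
Mode 2: guard c·x = 2.8399 hit at Δt = 0.5595 (t = 1.4939), x⁻ = (2.8399) → reset → x⁺ = (2.6075), jump to mode 0
Mode 0: guard c·x = -1.1481 hit at Δt = 2.7953 (t = 4.2892), x⁻ = (1.1481) → reset → x⁺ = (1.5262), jump to mode 2
Mode 2: flow for 0.4718 to horizon, guard not reached → x = (2.6196)

1 0.9344 0->2
2 1.4939 2->0
3 4.2892 0->2
final: 2 2.6196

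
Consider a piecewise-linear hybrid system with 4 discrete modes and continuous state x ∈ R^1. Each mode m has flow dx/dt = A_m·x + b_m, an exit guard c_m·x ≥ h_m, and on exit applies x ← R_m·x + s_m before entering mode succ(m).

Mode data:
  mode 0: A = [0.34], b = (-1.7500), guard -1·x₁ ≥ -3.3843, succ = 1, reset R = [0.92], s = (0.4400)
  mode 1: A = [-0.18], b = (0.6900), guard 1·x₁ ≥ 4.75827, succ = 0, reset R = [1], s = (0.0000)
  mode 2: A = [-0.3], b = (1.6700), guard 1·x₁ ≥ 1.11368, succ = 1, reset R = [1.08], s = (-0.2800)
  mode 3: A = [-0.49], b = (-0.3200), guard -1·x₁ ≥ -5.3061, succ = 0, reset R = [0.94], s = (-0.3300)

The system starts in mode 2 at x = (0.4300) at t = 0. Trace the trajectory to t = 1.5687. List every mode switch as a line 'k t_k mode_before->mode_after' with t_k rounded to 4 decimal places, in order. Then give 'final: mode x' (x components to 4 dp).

1 0.4761 2->1
final: 1 1.4424

Mode 2: guard c·x = 1.1137 hit at Δt = 0.4761 (t = 0.4761), x⁻ = (1.1137) → reset → x⁺ = (0.9228), jump to mode 1
Mode 1: flow for 1.0926 to horizon, guard not reached → x = (1.4424)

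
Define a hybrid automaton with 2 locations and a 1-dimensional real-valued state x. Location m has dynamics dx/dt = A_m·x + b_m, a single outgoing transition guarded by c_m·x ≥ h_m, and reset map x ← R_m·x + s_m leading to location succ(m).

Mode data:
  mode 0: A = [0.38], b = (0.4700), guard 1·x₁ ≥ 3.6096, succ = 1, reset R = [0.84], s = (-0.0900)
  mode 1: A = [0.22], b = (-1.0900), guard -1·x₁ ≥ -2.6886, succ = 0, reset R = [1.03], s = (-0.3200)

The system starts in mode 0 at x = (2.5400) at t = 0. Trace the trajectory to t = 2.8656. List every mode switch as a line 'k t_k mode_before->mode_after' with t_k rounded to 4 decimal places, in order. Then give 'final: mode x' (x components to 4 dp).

1 0.6562 0->1
2 1.1954 1->0
3 1.9156 0->1
4 2.4548 1->0
final: 0 3.0720

Mode 0: guard c·x = 3.6096 hit at Δt = 0.6562 (t = 0.6562), x⁻ = (3.6096) → reset → x⁺ = (2.9421), jump to mode 1
Mode 1: guard c·x = -2.6886 hit at Δt = 0.5392 (t = 1.1954), x⁻ = (2.6886) → reset → x⁺ = (2.4493), jump to mode 0
Mode 0: guard c·x = 3.6096 hit at Δt = 0.7202 (t = 1.9156), x⁻ = (3.6096) → reset → x⁺ = (2.9421), jump to mode 1
Mode 1: guard c·x = -2.6886 hit at Δt = 0.5392 (t = 2.4548), x⁻ = (2.6886) → reset → x⁺ = (2.4493), jump to mode 0
Mode 0: flow for 0.4108 to horizon, guard not reached → x = (3.0720)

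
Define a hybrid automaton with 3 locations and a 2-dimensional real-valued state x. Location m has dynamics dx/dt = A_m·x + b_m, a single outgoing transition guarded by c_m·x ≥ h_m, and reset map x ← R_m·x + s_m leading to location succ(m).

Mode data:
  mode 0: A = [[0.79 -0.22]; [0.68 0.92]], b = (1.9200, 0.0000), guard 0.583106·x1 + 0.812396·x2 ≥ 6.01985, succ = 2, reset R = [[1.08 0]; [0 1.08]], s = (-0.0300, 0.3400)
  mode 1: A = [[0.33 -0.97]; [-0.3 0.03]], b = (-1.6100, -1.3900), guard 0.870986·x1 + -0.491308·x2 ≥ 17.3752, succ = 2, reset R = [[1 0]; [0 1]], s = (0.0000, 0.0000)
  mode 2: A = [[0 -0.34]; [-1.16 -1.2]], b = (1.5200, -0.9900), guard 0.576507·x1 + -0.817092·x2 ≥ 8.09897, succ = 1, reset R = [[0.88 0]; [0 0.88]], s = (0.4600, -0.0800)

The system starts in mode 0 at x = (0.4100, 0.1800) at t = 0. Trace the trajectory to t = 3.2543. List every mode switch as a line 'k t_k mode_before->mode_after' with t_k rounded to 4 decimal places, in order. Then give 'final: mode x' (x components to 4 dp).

1 1.2933 0->2
2 2.5713 2->1
final: 1 11.7486 -7.0303

Mode 0: guard c·x = 6.0198 hit at Δt = 1.2933 (t = 1.2933), x⁻ = (4.9297, 3.8717) → reset → x⁺ = (5.2940, 4.5214), jump to mode 2
Mode 2: guard c·x = 8.0990 hit at Δt = 1.2780 (t = 2.5713), x⁻ = (7.6002, -4.5496) → reset → x⁺ = (7.1481, -4.0836), jump to mode 1
Mode 1: flow for 0.6830 to horizon, guard not reached → x = (11.7486, -7.0303)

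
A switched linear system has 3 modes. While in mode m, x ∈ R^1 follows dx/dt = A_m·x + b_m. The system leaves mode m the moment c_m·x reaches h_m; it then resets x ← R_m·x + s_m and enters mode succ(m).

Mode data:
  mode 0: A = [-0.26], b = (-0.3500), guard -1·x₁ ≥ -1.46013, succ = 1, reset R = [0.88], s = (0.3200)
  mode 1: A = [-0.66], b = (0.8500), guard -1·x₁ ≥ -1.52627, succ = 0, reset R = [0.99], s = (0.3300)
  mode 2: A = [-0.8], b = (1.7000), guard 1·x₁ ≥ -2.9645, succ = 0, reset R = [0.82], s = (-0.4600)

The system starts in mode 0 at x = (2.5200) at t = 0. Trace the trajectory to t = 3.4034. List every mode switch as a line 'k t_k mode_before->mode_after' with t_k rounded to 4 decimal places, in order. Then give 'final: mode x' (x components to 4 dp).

Mode 0: guard c·x = -1.4601 hit at Δt = 1.2323 (t = 1.2323), x⁻ = (1.4601) → reset → x⁺ = (1.6049), jump to mode 1
Mode 1: guard c·x = -1.5263 hit at Δt = 0.4320 (t = 1.6643), x⁻ = (1.5263) → reset → x⁺ = (1.8410), jump to mode 0
Mode 0: guard c·x = -1.4601 hit at Δt = 0.4895 (t = 2.1538), x⁻ = (1.4601) → reset → x⁺ = (1.6049), jump to mode 1
Mode 1: guard c·x = -1.5263 hit at Δt = 0.4320 (t = 2.5857), x⁻ = (1.5263) → reset → x⁺ = (1.8410), jump to mode 0
Mode 0: guard c·x = -1.4601 hit at Δt = 0.4895 (t = 3.0752), x⁻ = (1.4601) → reset → x⁺ = (1.6049), jump to mode 1
Mode 1: flow for 0.3282 to horizon, guard not reached → x = (1.5432)

1 1.2323 0->1
2 1.6643 1->0
3 2.1538 0->1
4 2.5857 1->0
5 3.0752 0->1
final: 1 1.5432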